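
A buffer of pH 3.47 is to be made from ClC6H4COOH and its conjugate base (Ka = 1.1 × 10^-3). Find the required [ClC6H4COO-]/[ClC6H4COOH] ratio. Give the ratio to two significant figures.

pKa = -log(1.1 × 10^-3) = 2.959
pH = pKa + log(r) ⇒ log(r) = 3.47 − 2.959 = +0.511
r = [ClC6H4COO-]/[ClC6H4COOH] = 10^(+0.511) = 3.24

ratio = 3.2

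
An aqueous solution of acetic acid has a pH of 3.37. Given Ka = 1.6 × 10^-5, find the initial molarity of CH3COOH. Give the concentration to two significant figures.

C₀ = 1.2 × 10^-2 M

[H+] = 10^(-3.37) = 4.27 × 10^-4 M = x
Ka = x²/(C₀ − x) ⇒ C₀ = x + x²/Ka
C₀ = 4.27 × 10^-4 + (4.27 × 10^-4)²/(1.6 × 10^-5) = 1.18 × 10^-2 M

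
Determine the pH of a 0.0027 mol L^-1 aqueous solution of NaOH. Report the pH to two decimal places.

NaOH is a strong base; [OH-] = 0.0027 M.
pOH = -log(0.0027) = 2.57
pH = 14.00 - 2.57 = 11.43

pH = 11.43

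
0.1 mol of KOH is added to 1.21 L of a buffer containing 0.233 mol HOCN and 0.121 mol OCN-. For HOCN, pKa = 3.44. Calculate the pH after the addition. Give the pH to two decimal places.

pH = 3.66

OH- converts HOCN to OCN-: HOCN → 0.133 mol, OCN- → 0.221 mol.
pH = pKa + log([A⁻]/[HA]) = 3.44 + log(0.221/0.133) = 3.44 +0.221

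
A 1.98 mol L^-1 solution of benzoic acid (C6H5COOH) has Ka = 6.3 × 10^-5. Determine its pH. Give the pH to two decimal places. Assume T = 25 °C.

pH = 1.95

C6H5COOH ⇌ C6H5COO- + H+
Ka = x²/(1.98 − x) = 6.3 × 10^-5
Neglecting x in the denominator: x = √(6.3 × 10^-5 × 1.98) = 1.12 × 10^-2 M
Check: 0.56% ionized — well under 5%, approximation valid.
pH = −log[H+] = −log(1.12 × 10^-2) = 1.95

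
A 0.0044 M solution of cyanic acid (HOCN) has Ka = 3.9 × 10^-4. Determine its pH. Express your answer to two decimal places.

pH = 2.95

HOCN ⇌ OCN- + H+
Ka = x²/(0.0044 − x) = 3.9 × 10^-4
Here C₀/Ka ≈ 11.3, so the small-x approximation fails. Use the quadratic:
x = [−0.00039 + √(0.00039² + 6.86e-06)]/2 = 1.13 × 10^-3 M
pH = −log(1.13 × 10^-3) = 2.95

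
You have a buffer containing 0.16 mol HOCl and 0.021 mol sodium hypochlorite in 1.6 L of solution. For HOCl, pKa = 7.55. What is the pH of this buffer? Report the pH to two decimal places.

pH = 6.67

Using pH = pKa + log([base]/[acid]) with [base]/[acid] = 0.021/0.16:
pH = 7.55 + (-0.882) = 6.67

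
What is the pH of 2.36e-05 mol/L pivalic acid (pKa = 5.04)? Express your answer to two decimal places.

pH = 4.97

(CH3)3CCOOH ⇌ (CH3)3CCOO- + H+
Ka = 10^(−5.04) = 9.12 × 10^-6
From the ICE table, Ka = x²/(2.36e-05 − x) = 9.12 × 10^-6.
x is not negligible relative to C₀; solve x² + 9.12e-06·x − 2.15e-10 = 0.
x = (−Ka + √(Ka² + 4·Ka·C₀))/2 = 1.08 × 10^-5 M
pH = −log(1.08 × 10^-5) = 4.97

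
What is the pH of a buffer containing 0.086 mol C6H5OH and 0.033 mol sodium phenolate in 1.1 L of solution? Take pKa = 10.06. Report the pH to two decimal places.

pH = 9.64

Using pH = pKa + log([base]/[acid]) with [base]/[acid] = 0.033/0.086:
pH = 10.06 + (-0.416) = 9.64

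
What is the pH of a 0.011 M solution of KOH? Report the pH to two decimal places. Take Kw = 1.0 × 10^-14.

pH = 12.04

KOH is a strong base; [OH-] = 0.011 M.
pOH = -log(0.011) = 1.96
pH = 14.00 - 1.96 = 12.04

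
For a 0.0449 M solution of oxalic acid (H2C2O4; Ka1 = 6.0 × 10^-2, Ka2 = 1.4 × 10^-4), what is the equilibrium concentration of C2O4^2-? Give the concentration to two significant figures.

First ionization gives [H+] ≈ [HC2O4-] = 2.99 × 10^-2 M.
Second step: Ka2 = [H+][C2O4^2-]/[HC2O4-] ≈ [C2O4^2-] (since [H+] ≈ [HC2O4-]).
So [C2O4^2-] ≈ Ka2.

1.4 × 10^-4 M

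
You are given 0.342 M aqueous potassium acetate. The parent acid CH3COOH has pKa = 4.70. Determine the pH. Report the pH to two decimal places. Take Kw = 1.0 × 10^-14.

CH3COO- is the conjugate base of the weak acid CH3COOH.
Ka = 10^(−4.70) = 2.00 × 10^-5
Kb = Kw/Ka = 1.0×10^-14 / 2.00 × 10^-5 = 5.00 × 10^-10
Let x = [OH-] at equilibrium. Kb = x²/(0.342 − x).
Assume x ≪ 0.342: x ≈ √(5.00 × 10^-10 × 0.342) = 1.31 × 10^-5 M
(x/C₀ = 0.0038% < 5%, so the approximation holds.)
pOH = −log(1.31 × 10^-5) = 4.88; pH = 14.00 − 4.88 = 9.12

pH = 9.12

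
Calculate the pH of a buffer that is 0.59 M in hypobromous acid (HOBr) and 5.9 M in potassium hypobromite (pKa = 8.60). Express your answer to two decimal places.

Henderson–Hasselbalch: pH = pKa + log([OBr-]/[HOBr]) = 8.60 + log(5.9/0.59)
pH = 8.60 + (+1.000) = 9.60

pH = 9.60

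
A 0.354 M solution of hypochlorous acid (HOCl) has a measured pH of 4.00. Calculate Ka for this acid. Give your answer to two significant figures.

[H+] = 10^(-4.00) = 1.00 × 10^-4 M
At equilibrium [HA] = 0.354 − 1.00 × 10^-4 = 3.54 × 10^-1 M
Ka = [H+][A-]/[HA] = (1.00 × 10^-4)² / 3.54 × 10^-1 = 2.8 × 10^-8

Ka = 2.8 × 10^-8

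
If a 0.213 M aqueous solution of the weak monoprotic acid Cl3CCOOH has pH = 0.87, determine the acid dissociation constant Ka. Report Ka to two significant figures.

Ka = 2.3 × 10^-1

[H+] = 10^(-0.87) = 1.35 × 10^-1 M
At equilibrium [HA] = 0.213 − 1.35 × 10^-1 = 7.80 × 10^-2 M
Ka = [H+][A-]/[HA] = (1.35 × 10^-1)² / 7.80 × 10^-2 = 2.3 × 10^-1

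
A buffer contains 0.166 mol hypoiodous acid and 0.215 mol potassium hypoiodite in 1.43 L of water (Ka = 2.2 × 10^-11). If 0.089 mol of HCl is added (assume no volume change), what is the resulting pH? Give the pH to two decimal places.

pH = 10.35

Added H+ converts OI- to HOI: HOI → 0.255 mol, OI- → 0.126 mol.
pKa = −log(2.2 × 10^-11) = 10.658
pH = pKa + log(n_OI-/n_HOI) = 10.658 + log(0.126/0.255) = 10.658 + (-0.306)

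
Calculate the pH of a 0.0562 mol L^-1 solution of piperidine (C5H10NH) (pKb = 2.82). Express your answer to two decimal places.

C5H10NH + H2O ⇌ C5H10NH2+ + OH-
Kb = 10^(−2.82) = 1.51 × 10^-3
Kb = [OH-]²/(0.0562 − [OH-]) = 1.51 × 10^-3
Here C₀/Kb ≈ 37.2, so the small-[OH-] approximation fails. Use the quadratic:
[OH-] = (−Kb + √(Kb² + 4·Kb·C₀))/2 = 8.49 × 10^-3 M
pOH = 2.07, so pH = 14.00 − pOH = 11.93

pH = 11.93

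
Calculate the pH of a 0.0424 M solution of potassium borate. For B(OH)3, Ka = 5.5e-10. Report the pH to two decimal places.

pH = 10.94

B(OH)4- is the conjugate base of the weak acid B(OH)3.
Kb = Kw/Ka = 1.0×10^-14 / 5.5 × 10^-10 = 1.82 × 10^-5
Kb = [OH-]²/(0.0424 − [OH-]) = 1.82 × 10^-5
Assume [OH-] ≪ 0.0424: [OH-] ≈ √(1.82 × 10^-5 × 0.0424) = 8.78 × 10^-4 M
pOH = −log(8.78 × 10^-4) = 3.06; pH = 14.00 − 3.06 = 10.94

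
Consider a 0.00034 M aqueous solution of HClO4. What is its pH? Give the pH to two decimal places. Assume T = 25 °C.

HClO4 is a strong acid and dissociates completely, so [H+] = 0.00034 M.
pH = -log(0.00034) = 3.47

pH = 3.47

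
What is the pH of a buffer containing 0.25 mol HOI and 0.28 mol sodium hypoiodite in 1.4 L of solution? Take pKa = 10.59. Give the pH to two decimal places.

Using pH = pKa + log([base]/[acid]) with [base]/[acid] = 0.28/0.25:
pH = 10.59 + (+0.049) = 10.64

pH = 10.64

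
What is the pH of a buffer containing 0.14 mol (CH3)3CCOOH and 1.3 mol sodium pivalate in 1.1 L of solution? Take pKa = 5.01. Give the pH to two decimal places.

Henderson–Hasselbalch: pH = pKa + log([(CH3)3CCOO-]/[(CH3)3CCOOH]) = 5.01 + log(1.3/0.14)
pH = 5.01 + (+0.968) = 5.98

pH = 5.98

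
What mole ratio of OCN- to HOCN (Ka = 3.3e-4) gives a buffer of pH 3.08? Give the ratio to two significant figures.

pKa = -log(3.3 × 10^-4) = 3.481
pH = pKa + log(r) ⇒ log(r) = 3.08 − 3.481 = -0.401
r = [OCN-]/[HOCN] = 10^(-0.401) = 0.397

ratio = 0.40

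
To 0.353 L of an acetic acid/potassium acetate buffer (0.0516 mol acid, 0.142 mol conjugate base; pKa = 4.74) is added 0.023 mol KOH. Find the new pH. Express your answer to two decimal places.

pH = 5.50

OH- converts CH3COOH to CH3COO-: CH3COOH → 0.0286 mol, CH3COO- → 0.165 mol.
pH = pKa + log(n_CH3COO-/n_CH3COOH) = 4.74 + log(0.165/0.0286) = 4.74 + (+0.761)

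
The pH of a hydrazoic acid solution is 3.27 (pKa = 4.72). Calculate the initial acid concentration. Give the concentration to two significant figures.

C₀ = 1.6 × 10^-2 M

[H+] = 10^(-3.27) = 5.37 × 10^-4 M = x
Ka = 10^(−4.72) = 1.91 × 10^-5
Ka = x²/(C₀ − x) ⇒ C₀ = x + x²/Ka
C₀ = 5.37 × 10^-4 + (5.37 × 10^-4)²/(1.91 × 10^-5) = 1.56 × 10^-2 M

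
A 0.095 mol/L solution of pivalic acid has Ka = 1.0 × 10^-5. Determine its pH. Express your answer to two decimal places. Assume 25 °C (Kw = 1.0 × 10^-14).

pH = 3.01

(CH3)3CCOOH ⇌ (CH3)3CCOO- + H+
Ka = [H+]²/(0.095 − [H+]) = 1.0 × 10^-5
Since Ka ≪ C₀, [H+] ≈ √(Ka·C₀) = 9.75 × 10^-4 M.
pH = −log(9.75 × 10^-4) = 3.01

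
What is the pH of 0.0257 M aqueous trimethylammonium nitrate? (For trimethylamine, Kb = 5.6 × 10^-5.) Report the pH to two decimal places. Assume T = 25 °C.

pH = 5.67

(CH3)3NH+ is the conjugate acid of the weak base (CH3)3N.
Ka = Kw/Kb = 1.0×10^-14 / 5.6 × 10^-5 = 1.79 × 10^-10
From the ICE table, Ka = x²/(0.0257 − x) = 1.79 × 10^-10.
Assume x ≪ 0.0257: x ≈ √(1.79 × 10^-10 × 0.0257) = 2.14 × 10^-6 M
Check: 0.0083% ionized — well under 5%, approximation valid.
pH = −log[H+] = −log(2.14 × 10^-6) = 5.67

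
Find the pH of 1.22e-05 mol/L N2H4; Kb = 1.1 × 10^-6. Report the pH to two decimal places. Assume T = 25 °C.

pH = 8.50

N2H4 + H2O ⇌ N2H5+ + OH-
Kb = x²/(1.22e-05 − x) = 1.1 × 10^-6
The 5% rule fails; solving x² + Kb·x − Kb·C₀ = 0 exactly:
x = [−1.1e-06 + √(1.1e-06² + 5.37e-11)]/2 = 3.15 × 10^-6 M
pOH = 5.50, so pH = 14.00 − pOH = 8.50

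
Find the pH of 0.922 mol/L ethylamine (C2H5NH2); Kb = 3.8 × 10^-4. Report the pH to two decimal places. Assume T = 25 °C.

pH = 12.27

C2H5NH2 + H2O ⇌ C2H5NH3+ + OH-
Let x = [OH-] at equilibrium. Kb = x²/(0.922 − x).
Neglecting x in the denominator: x = √(3.8 × 10^-4 × 0.922) = 1.87 × 10^-2 M
pOH = 1.73, so pH = 14.00 − pOH = 12.27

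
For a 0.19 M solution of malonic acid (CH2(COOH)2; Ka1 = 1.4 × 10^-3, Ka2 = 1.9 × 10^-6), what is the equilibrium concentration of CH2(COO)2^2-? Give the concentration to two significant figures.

First ionization gives [H+] ≈ [CH2(COOH)COO-] = 1.56 × 10^-2 M.
Second step: Ka2 = [H+][CH2(COO)2^2-]/[CH2(COOH)COO-] ≈ [CH2(COO)2^2-] (since [H+] ≈ [CH2(COOH)COO-]).
So [CH2(COO)2^2-] ≈ Ka2.

1.9 × 10^-6 M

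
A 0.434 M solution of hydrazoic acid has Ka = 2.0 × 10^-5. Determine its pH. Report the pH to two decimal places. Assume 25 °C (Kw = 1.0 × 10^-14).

HN3 ⇌ N3- + H+
From the ICE table, Ka = [H+]²/(0.434 − [H+]) = 2.0 × 10^-5.
Since Ka ≪ C₀, [H+] ≈ √(Ka·C₀) = 2.95 × 10^-3 M.
([H+]/C₀ = 0.68% < 5%, so the approximation holds.)
pH = −log[H+] = −log(2.95 × 10^-3) = 2.53

pH = 2.53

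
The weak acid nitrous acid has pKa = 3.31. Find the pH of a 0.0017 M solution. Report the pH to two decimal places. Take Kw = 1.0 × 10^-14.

pH = 3.15

HNO2 ⇌ NO2- + H+
Ka = 10^(−3.31) = 4.90 × 10^-4
Ka = [H+]²/(0.0017 − [H+]) = 4.90 × 10^-4
[H+] is not negligible relative to C₀; solve [H+]² + 0.00049·[H+] − 8.33e-07 = 0.
[H+] = [−0.00049 + √(0.00049² + 3.33e-06)]/2 = 7.00 × 10^-4 M
pH = −log(7.00 × 10^-4) = 3.15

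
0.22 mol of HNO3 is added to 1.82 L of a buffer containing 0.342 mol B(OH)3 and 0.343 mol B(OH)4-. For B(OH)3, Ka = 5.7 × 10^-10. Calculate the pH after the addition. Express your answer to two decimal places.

After neutralization: n(B(OH)3) = 0.562 mol, n(B(OH)4-) = 0.123 mol.
pKa = −log(5.7 × 10^-10) = 9.244
Henderson–Hasselbalch with mole ratio 0.123/0.562: pH = 9.244 + (-0.660)

pH = 8.58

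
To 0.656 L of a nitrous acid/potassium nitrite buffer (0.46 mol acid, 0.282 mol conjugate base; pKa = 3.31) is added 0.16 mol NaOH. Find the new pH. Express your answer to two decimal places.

OH- converts HNO2 to NO2-: HNO2 → 0.3 mol, NO2- → 0.442 mol.
pH = pKa + log([A⁻]/[HA]) = 3.31 + log(0.442/0.3) = 3.31 +0.168

pH = 3.48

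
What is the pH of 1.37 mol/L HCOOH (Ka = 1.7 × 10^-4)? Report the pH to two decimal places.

HCOOH ⇌ HCOO- + H+
Ka = [H+]²/(1.37 − [H+]) = 1.7 × 10^-4
Neglecting [H+] in the denominator: [H+] = √(1.7 × 10^-4 × 1.37) = 1.53 × 10^-2 M
([H+]/C₀ = 1.1% < 5%, so the approximation holds.)
pH = −log(1.53 × 10^-2) = 1.82

pH = 1.82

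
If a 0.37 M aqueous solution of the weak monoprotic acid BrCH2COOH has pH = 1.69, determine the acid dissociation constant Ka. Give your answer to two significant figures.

Ka = 1.2 × 10^-3

[H+] = 10^(-1.69) = 2.04 × 10^-2 M
At equilibrium [HA] = 0.37 − 2.04 × 10^-2 = 3.50 × 10^-1 M
Ka = [H+][A-]/[HA] = (2.04 × 10^-2)² / 3.50 × 10^-1 = 1.2 × 10^-3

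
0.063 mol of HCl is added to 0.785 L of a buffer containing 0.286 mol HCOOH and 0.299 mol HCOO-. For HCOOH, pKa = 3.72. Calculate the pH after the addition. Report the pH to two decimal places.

pH = 3.55

Added H+ converts HCOO- to HCOOH: HCOOH → 0.349 mol, HCOO- → 0.236 mol.
Henderson–Hasselbalch with mole ratio 0.236/0.349: pH = 3.72 + (-0.170)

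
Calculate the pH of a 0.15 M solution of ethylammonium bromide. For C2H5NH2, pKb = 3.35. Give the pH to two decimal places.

pH = 5.74

C2H5NH3+ is the conjugate acid of the weak base C2H5NH2.
Kb = 10^(−3.35) = 4.47 × 10^-4
Ka = Kw/Kb = 1.0×10^-14 / 4.47 × 10^-4 = 2.24 × 10^-11
Ka = [H+]²/(0.15 − [H+]) = 2.24 × 10^-11
Assume [H+] ≪ 0.15: [H+] ≈ √(2.24 × 10^-11 × 0.15) = 1.83 × 10^-6 M
pH = −log[H+] = −log(1.83 × 10^-6) = 5.74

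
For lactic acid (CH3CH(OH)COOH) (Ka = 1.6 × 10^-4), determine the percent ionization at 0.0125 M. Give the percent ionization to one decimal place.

10.7%

CH3CH(OH)COOH ⇌ CH3CH(OH)COO- + H+; let x = [H+] at equilibrium.
Solve x² + 0.00016x − 2e-06 = 0 → x = 1.34 × 10^-3 M
% ionization = x/C₀ × 100% = 1.34 × 10^-3/0.0125 × 100% = 10.7%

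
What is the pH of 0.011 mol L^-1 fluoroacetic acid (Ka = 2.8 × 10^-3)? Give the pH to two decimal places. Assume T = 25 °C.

FCH2COOH ⇌ FCH2COO- + H+
From the ICE table, Ka = [H+]²/(0.011 − [H+]) = 2.8 × 10^-3.
Here C₀/Ka ≈ 3.93, so the small-[H+] approximation fails. Use the quadratic:
[H+] = (−Ka + √(Ka² + 4·Ka·C₀))/2 = 4.32 × 10^-3 M
pH = −log(4.32 × 10^-3) = 2.36

pH = 2.36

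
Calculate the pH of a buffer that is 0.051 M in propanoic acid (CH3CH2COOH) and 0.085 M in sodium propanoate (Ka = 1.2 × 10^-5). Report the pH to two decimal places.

pKa = −log(1.2 × 10^-5) = 4.921
pH = pKa + log([A⁻]/[HA]) = 4.921 + log(0.085/0.051)
pH = 4.921 + (+0.222) = 5.14

pH = 5.14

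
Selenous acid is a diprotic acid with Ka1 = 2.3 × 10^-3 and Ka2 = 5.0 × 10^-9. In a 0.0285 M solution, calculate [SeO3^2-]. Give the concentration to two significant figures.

First ionization gives [H+] ≈ [HSeO3-] = 7.03 × 10^-3 M.
Second step: Ka2 = [H+][SeO3^2-]/[HSeO3-] ≈ [SeO3^2-] (since [H+] ≈ [HSeO3-]).
So [SeO3^2-] ≈ Ka2.

5.0 × 10^-9 M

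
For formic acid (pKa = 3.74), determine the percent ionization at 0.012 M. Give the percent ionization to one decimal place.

11.6%

HCOOH ⇌ HCOO- + H+; let x = [H+] at equilibrium.
Ka = 10^(−3.74) = 1.82 × 10^-4
Ka = x²/(C₀ − x); solving the quadratic gives x = 1.39 × 10^-3 M.
% ionization = x/C₀ × 100% = 1.39 × 10^-3/0.012 × 100% = 11.6%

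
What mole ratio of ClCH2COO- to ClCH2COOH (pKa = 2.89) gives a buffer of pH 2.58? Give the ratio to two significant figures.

pH = pKa + log(r) ⇒ log(r) = 2.58 − 2.89 = -0.31
r = [ClCH2COO-]/[ClCH2COOH] = 10^(-0.31) = 0.49

ratio = 0.49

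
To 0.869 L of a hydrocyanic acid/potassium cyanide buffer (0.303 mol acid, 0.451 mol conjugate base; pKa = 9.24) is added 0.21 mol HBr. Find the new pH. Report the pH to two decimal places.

pH = 8.91

Added H+ converts CN- to HCN: HCN → 0.513 mol, CN- → 0.241 mol.
pH = pKa + log([A⁻]/[HA]) = 9.24 + log(0.241/0.513) = 9.24 -0.328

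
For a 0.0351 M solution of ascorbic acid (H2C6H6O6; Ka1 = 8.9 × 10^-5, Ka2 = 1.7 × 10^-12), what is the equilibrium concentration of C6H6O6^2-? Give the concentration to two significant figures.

1.7 × 10^-12 M

First ionization gives [H+] ≈ [HC6H6O6-] = 1.72 × 10^-3 M.
Second step: Ka2 = [H+][C6H6O6^2-]/[HC6H6O6-] ≈ [C6H6O6^2-] (since [H+] ≈ [HC6H6O6-]).
So [C6H6O6^2-] ≈ Ka2.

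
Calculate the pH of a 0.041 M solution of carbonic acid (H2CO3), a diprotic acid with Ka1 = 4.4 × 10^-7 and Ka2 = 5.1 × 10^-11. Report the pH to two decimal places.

Ka1 ≫ Ka2, so treat the first dissociation as the only significant source of H+.
Ka1 = x²/(0.041 − x) = 4.4 × 10^-7
x ≈ √(4.4 × 10^-7 × 0.041) = 1.34 × 10^-4 M
pH = −log(1.34 × 10^-4) = 3.87

pH = 3.87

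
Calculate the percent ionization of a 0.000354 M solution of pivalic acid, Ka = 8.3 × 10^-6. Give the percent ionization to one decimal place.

14.2%

(CH3)3CCOOH ⇌ (CH3)3CCOO- + H+; let x = [H+] at equilibrium.
Solve x² + 8.3e-06x − 2.94e-09 = 0 → x = 5.02 × 10^-5 M
Fraction ionized = 5.02 × 10^-5 / 0.000354 = 0.1418 → 14.2%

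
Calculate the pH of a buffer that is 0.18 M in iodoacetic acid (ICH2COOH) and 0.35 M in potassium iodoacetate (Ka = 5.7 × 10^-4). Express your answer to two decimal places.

pH = 3.53

pKa = −log(5.7 × 10^-4) = 3.244
pH = pKa + log([A⁻]/[HA]) = 3.244 + log(0.35/0.18)
pH = 3.244 + (+0.289) = 3.53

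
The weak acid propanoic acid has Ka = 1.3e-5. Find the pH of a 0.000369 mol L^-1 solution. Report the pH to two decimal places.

CH3CH2COOH ⇌ CH3CH2COO- + H+
Let x = [H+] at equilibrium. Ka = x²/(0.000369 − x).
x is not negligible relative to C₀; solve x² + 1.3e-05·x − 4.8e-09 = 0.
x = [−1.3e-05 + √(1.3e-05² + 1.92e-08)]/2 = 6.31 × 10^-5 M
pH = −log[H+] = −log(6.31 × 10^-5) = 4.20

pH = 4.20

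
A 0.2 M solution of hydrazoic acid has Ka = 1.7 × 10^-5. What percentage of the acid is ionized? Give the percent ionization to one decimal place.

0.9%

HN3 ⇌ N3- + H+; let x = [H+] at equilibrium.
x ≈ √(Ka·C₀) = √(1.7 × 10^-5 × 0.2) = 1.84 × 10^-3 M
Fraction ionized = 1.84 × 10^-3 / 0.2 = 0.0092 → 0.9%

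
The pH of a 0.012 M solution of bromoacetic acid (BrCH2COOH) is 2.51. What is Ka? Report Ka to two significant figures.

[H+] = 10^(-2.51) = 3.09 × 10^-3 M
At equilibrium [HA] = 0.012 − 3.09 × 10^-3 = 8.91 × 10^-3 M
Ka = [H+][A-]/[HA] = (3.09 × 10^-3)² / 8.91 × 10^-3 = 1.1 × 10^-3

Ka = 1.1 × 10^-3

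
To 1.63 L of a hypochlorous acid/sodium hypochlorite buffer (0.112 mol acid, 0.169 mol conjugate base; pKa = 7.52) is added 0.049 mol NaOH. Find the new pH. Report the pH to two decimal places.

pH = 8.06

OH- converts HOCl to OCl-: HOCl → 0.063 mol, OCl- → 0.218 mol.
Henderson–Hasselbalch with mole ratio 0.218/0.063: pH = 7.52 + (+0.539)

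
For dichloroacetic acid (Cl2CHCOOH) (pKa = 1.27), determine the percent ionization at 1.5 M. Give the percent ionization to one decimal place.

Cl2CHCOOH ⇌ Cl2CHCOO- + H+; let x = [H+] at equilibrium.
Ka = 10^(−1.27) = 5.37 × 10^-2
Ka = x²/(C₀ − x); solving the quadratic gives x = 2.58 × 10^-1 M.
Fraction ionized = 2.58 × 10^-1 / 1.5 = 0.1720 → 17.2%

17.2%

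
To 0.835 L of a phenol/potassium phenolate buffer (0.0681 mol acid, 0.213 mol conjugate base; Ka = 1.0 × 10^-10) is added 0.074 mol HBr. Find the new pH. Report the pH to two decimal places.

After neutralization: n(C6H5OH) = 0.142 mol, n(C6H5O-) = 0.139 mol.
pKa = −log(1.0 × 10^-10) = 10.000
pH = pKa + log(n_C6H5O-/n_C6H5OH) = 10.000 + log(0.139/0.142) = 10.000 + (-0.009)

pH = 9.99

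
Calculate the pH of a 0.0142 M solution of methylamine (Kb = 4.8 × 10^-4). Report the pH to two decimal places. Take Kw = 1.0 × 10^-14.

pH = 11.38

CH3NH2 + H2O ⇌ CH3NH3+ + OH-
From the ICE table, Kb = [OH-]²/(0.0142 − [OH-]) = 4.8 × 10^-4.
The 5% rule fails; solving [OH-]² + Kb·[OH-] − Kb·C₀ = 0 exactly:
[OH-] = [−0.00048 + √(0.00048² + 2.73e-05)]/2 = 2.38 × 10^-3 M
pOH = −log(2.38 × 10^-3) = 2.62; pH = 14.00 − 2.62 = 11.38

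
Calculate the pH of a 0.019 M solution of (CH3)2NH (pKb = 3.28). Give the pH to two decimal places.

(CH3)2NH + H2O ⇌ (CH3)2NH2+ + OH-
Kb = 10^(−3.28) = 5.25 × 10^-4
Let x = [OH-] at equilibrium. Kb = x²/(0.019 − x).
x is not negligible relative to C₀; solve x² + 0.000525·x − 9.97e-06 = 0.
x = [−0.000525 + √(0.000525² + 3.99e-05)]/2 = 2.91 × 10^-3 M
pOH = −log(2.91 × 10^-3) = 2.54; pH = 14.00 − 2.54 = 11.46

pH = 11.46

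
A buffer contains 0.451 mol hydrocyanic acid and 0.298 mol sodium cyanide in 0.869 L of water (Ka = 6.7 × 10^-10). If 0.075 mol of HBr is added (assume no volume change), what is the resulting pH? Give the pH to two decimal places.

Added H+ converts CN- to HCN: HCN → 0.526 mol, CN- → 0.223 mol.
pKa = −log(6.7 × 10^-10) = 9.174
pH = pKa + log(n_CN-/n_HCN) = 9.174 + log(0.223/0.526) = 9.174 + (-0.373)

pH = 8.80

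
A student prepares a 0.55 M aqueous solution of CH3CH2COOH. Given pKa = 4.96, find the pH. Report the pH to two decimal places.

pH = 2.61

CH3CH2COOH ⇌ CH3CH2COO- + H+
Ka = 10^(−4.96) = 1.10 × 10^-5
From the ICE table, Ka = x²/(0.55 − x) = 1.10 × 10^-5.
Assume x ≪ 0.55: x ≈ √(1.10 × 10^-5 × 0.55) = 2.46 × 10^-3 M
Check: 0.45% ionized — well under 5%, approximation valid.
pH = −log(2.46 × 10^-3) = 2.61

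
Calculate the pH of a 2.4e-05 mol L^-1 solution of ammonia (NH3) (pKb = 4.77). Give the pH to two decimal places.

pH = 9.13

NH3 + H2O ⇌ NH4+ + OH-
Kb = 10^(−4.77) = 1.70 × 10^-5
Kb = [OH-]²/(2.4e-05 − [OH-]) = 1.70 × 10^-5
Here C₀/Kb ≈ 1.41, so the small-[OH-] approximation fails. Use the quadratic:
[OH-] = [−1.7e-05 + √(1.7e-05² + 1.63e-09)]/2 = 1.34 × 10^-5 M
pOH = −log(1.34 × 10^-5) = 4.87; pH = 14.00 − 4.87 = 9.13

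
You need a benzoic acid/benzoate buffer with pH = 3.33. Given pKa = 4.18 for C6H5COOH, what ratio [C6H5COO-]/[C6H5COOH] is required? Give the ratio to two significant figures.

pH = pKa + log(r) ⇒ log(r) = 3.33 − 4.18 = -0.85
r = [C6H5COO-]/[C6H5COOH] = 10^(-0.85) = 0.141

ratio = 0.14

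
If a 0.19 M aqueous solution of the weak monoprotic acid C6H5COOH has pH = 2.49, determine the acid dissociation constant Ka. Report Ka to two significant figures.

Ka = 5.6 × 10^-5

[H+] = 10^(-2.49) = 3.24 × 10^-3 M
At equilibrium [HA] = 0.19 − 3.24 × 10^-3 = 1.87 × 10^-1 M
Ka = [H+][A-]/[HA] = (3.24 × 10^-3)² / 1.87 × 10^-1 = 5.6 × 10^-5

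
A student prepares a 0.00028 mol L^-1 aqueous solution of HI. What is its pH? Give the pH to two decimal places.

HI is a strong acid and dissociates completely, so [H+] = 0.00028 M.
pH = -log(0.00028) = 3.55

pH = 3.55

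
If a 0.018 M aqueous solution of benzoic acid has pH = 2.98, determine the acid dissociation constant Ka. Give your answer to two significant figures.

[H+] = 10^(-2.98) = 1.05 × 10^-3 M
At equilibrium [HA] = 0.018 − 1.05 × 10^-3 = 1.69 × 10^-2 M
Ka = [H+][A-]/[HA] = (1.05 × 10^-3)² / 1.69 × 10^-2 = 6.5 × 10^-5

Ka = 6.5 × 10^-5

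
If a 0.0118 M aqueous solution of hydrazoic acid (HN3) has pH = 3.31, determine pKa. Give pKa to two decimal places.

[H+] = 10^(-3.31) = 4.90 × 10^-4 M
At equilibrium [HA] = 0.0118 − 4.90 × 10^-4 = 1.13 × 10^-2 M
Ka = [H+][A-]/[HA] = (4.90 × 10^-4)² / 1.13 × 10^-2 = 2.12 × 10^-5
pKa = -log(2.12 × 10^-5) = 4.67

pKa = 4.67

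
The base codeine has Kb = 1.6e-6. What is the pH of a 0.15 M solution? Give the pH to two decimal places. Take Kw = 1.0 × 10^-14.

pH = 10.69

C18H21NO3 + H2O ⇌ C18H22NO3+ + OH-
Let x = [OH-] at equilibrium. Kb = x²/(0.15 − x).
Since Kb ≪ C₀, x ≈ √(Kb·C₀) = 4.90 × 10^-4 M.
(x/C₀ = 0.33% < 5%, so the approximation holds.)
pOH = 3.31, so pH = 14.00 − pOH = 10.69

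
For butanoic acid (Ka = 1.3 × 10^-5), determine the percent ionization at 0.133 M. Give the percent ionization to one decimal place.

1.0%

CH3(CH2)2COOH ⇌ CH3(CH2)2COO- + H+; let x = [H+] at equilibrium.
x ≈ √(Ka·C₀) = √(1.3 × 10^-5 × 0.133) = 1.31 × 10^-3 M
% ionization = x/C₀ × 100% = 1.31 × 10^-3/0.133 × 100% = 1.0%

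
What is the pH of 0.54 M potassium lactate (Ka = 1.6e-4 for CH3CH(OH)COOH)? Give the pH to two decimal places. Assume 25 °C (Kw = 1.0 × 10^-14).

pH = 8.76

CH3CH(OH)COO- is the conjugate base of the weak acid CH3CH(OH)COOH.
Kb = Kw/Ka = 1.0×10^-14 / 1.6 × 10^-4 = 6.25 × 10^-11
From the ICE table, Kb = [OH-]²/(0.54 − [OH-]) = 6.25 × 10^-11.
Neglecting [OH-] in the denominator: [OH-] = √(6.25 × 10^-11 × 0.54) = 5.81 × 10^-6 M
Check: 0.0011% ionized — well under 5%, approximation valid.
pOH = 5.24, so pH = 14.00 − pOH = 8.76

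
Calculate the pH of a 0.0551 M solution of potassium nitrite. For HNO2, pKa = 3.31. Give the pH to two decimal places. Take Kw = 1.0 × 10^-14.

NO2- is the conjugate base of the weak acid HNO2.
Ka = 10^(−3.31) = 4.90 × 10^-4
Kb = Kw/Ka = 1.0×10^-14 / 4.90 × 10^-4 = 2.04 × 10^-11
From the ICE table, Kb = [OH-]²/(0.0551 − [OH-]) = 2.04 × 10^-11.
Since Kb ≪ C₀, [OH-] ≈ √(Kb·C₀) = 1.06 × 10^-6 M.
([OH-]/C₀ = 0.0019% < 5%, so the approximation holds.)
pOH = 5.97, so pH = 14.00 − pOH = 8.03

pH = 8.03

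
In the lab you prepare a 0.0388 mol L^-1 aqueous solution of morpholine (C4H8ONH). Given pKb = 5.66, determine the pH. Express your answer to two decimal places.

pH = 10.46

C4H8ONH + H2O ⇌ C4H8ONH2+ + OH-
Kb = 10^(−5.66) = 2.19 × 10^-6
From the ICE table, Kb = [OH-]²/(0.0388 − [OH-]) = 2.19 × 10^-6.
Assume [OH-] ≪ 0.0388: [OH-] ≈ √(2.19 × 10^-6 × 0.0388) = 2.91 × 10^-4 M
pOH = 3.54, so pH = 14.00 − pOH = 10.46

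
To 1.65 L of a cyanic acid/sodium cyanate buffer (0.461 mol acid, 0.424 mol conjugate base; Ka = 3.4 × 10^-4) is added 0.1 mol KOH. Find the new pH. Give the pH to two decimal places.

OH- converts HOCN to OCN-: HOCN → 0.361 mol, OCN- → 0.524 mol.
pKa = −log(3.4 × 10^-4) = 3.469
Henderson–Hasselbalch with mole ratio 0.524/0.361: pH = 3.469 + (+0.162)

pH = 3.63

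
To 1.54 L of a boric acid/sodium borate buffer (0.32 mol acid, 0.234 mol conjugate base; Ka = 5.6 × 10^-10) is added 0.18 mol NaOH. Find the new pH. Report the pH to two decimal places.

pH = 9.72

After neutralization: n(B(OH)3) = 0.14 mol, n(B(OH)4-) = 0.414 mol.
pKa = −log(5.6 × 10^-10) = 9.252
Henderson–Hasselbalch with mole ratio 0.414/0.14: pH = 9.252 + (+0.471)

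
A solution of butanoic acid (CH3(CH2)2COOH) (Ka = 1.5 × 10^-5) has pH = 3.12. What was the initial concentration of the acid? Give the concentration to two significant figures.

[H+] = 10^(-3.12) = 7.59 × 10^-4 M = x
Ka = x²/(C₀ − x) ⇒ C₀ = x + x²/Ka
C₀ = 7.59 × 10^-4 + (7.59 × 10^-4)²/(1.5 × 10^-5) = 3.92 × 10^-2 M

C₀ = 3.9 × 10^-2 M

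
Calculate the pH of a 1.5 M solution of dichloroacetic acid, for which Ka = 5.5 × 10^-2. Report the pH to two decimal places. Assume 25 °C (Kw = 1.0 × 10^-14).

pH = 0.58

Cl2CHCOOH ⇌ Cl2CHCOO- + H+
From the ICE table, Ka = [H+]²/(1.5 − [H+]) = 5.5 × 10^-2.
Here C₀/Ka ≈ 27.3, so the small-[H+] approximation fails. Use the quadratic:
[H+] = [−0.055 + √(0.055² + 0.33)]/2 = 2.61 × 10^-1 M
pH = −log(2.61 × 10^-1) = 0.58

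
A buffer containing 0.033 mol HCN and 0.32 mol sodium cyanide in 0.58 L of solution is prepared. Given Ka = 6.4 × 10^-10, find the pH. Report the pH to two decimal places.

pH = 10.18

pKa = −log(6.4 × 10^-10) = 9.194
Using pH = pKa + log([base]/[acid]) with [base]/[acid] = 0.32/0.033:
pH = 9.194 + (+0.987) = 10.18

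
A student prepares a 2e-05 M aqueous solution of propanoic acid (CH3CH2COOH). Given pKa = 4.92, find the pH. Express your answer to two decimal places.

pH = 4.97

CH3CH2COOH ⇌ CH3CH2COO- + H+
Ka = 10^(−4.92) = 1.20 × 10^-5
From the ICE table, Ka = x²/(2e-05 − x) = 1.20 × 10^-5.
The 5% rule fails; solving x² + Ka·x − Ka·C₀ = 0 exactly:
x = (−Ka + √(Ka² + 4·Ka·C₀))/2 = 1.06 × 10^-5 M
pH = −log(1.06 × 10^-5) = 4.97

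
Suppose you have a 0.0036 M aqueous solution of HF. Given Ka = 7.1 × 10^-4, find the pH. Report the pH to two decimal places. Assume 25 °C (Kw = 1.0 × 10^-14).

HF ⇌ F- + H+
From the ICE table, Ka = x²/(0.0036 − x) = 7.1 × 10^-4.
Here C₀/Ka ≈ 5.07, so the small-x approximation fails. Use the quadratic:
x = (−Ka + √(Ka² + 4·Ka·C₀))/2 = 1.28 × 10^-3 M
pH = −log(1.28 × 10^-3) = 2.89

pH = 2.89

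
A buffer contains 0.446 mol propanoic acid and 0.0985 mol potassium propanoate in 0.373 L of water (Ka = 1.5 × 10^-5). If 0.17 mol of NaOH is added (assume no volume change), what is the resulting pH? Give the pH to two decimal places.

OH- converts CH3CH2COOH to CH3CH2COO-: CH3CH2COOH → 0.276 mol, CH3CH2COO- → 0.269 mol.
pKa = −log(1.5 × 10^-5) = 4.824
Henderson–Hasselbalch with mole ratio 0.269/0.276: pH = 4.824 + (-0.011)

pH = 4.81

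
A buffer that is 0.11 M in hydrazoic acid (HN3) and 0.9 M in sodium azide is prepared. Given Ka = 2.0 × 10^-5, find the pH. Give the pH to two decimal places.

pH = 5.61

pKa = −log(2.0 × 10^-5) = 4.699
Henderson–Hasselbalch: pH = pKa + log([N3-]/[HN3]) = 4.699 + log(0.9/0.11)
pH = 4.699 + (+0.913) = 5.61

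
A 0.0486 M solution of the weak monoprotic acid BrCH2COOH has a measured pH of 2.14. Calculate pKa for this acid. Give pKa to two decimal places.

[H+] = 10^(-2.14) = 7.24 × 10^-3 M
At equilibrium [HA] = 0.0486 − 7.24 × 10^-3 = 4.14 × 10^-2 M
Ka = [H+][A-]/[HA] = (7.24 × 10^-3)² / 4.14 × 10^-2 = 1.27 × 10^-3
pKa = -log(1.27 × 10^-3) = 2.90

pKa = 2.90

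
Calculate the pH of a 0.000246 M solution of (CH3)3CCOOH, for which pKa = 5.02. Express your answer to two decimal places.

pH = 4.36

(CH3)3CCOOH ⇌ (CH3)3CCOO- + H+
Ka = 10^(−5.02) = 9.55 × 10^-6
Let x = [H+] at equilibrium. Ka = x²/(0.000246 − x).
x is not negligible relative to C₀; solve x² + 9.55e-06·x − 2.35e-09 = 0.
x = (−Ka + √(Ka² + 4·Ka·C₀))/2 = 4.39 × 10^-5 M
pH = −log[H+] = −log(4.39 × 10^-5) = 4.36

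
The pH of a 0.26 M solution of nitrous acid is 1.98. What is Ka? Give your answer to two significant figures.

Ka = 4.4 × 10^-4

[H+] = 10^(-1.98) = 1.05 × 10^-2 M
At equilibrium [HA] = 0.26 − 1.05 × 10^-2 = 2.49 × 10^-1 M
Ka = [H+][A-]/[HA] = (1.05 × 10^-2)² / 2.49 × 10^-1 = 4.4 × 10^-4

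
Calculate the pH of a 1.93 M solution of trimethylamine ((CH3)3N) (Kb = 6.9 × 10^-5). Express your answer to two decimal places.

(CH3)3N + H2O ⇌ (CH3)3NH+ + OH-
Kb = [OH-]²/(1.93 − [OH-]) = 6.9 × 10^-5
Assume [OH-] ≪ 1.93: [OH-] ≈ √(6.9 × 10^-5 × 1.93) = 1.15 × 10^-2 M
([OH-]/C₀ = 0.6% < 5%, so the approximation holds.)
pOH = 1.94, so pH = 14.00 − pOH = 12.06

pH = 12.06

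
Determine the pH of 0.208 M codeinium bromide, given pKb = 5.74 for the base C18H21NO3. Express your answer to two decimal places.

C18H22NO3+ is the conjugate acid of the weak base C18H21NO3.
Kb = 10^(−5.74) = 1.82 × 10^-6
Ka = Kw/Kb = 1.0×10^-14 / 1.82 × 10^-6 = 5.49 × 10^-9
Ka = [H+]²/(0.208 − [H+]) = 5.49 × 10^-9
Neglecting [H+] in the denominator: [H+] = √(5.49 × 10^-9 × 0.208) = 3.38 × 10^-5 M
pH = −log[H+] = −log(3.38 × 10^-5) = 4.47

pH = 4.47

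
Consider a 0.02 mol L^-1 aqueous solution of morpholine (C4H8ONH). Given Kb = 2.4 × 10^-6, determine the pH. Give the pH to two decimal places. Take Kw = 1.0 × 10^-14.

pH = 10.34

C4H8ONH + H2O ⇌ C4H8ONH2+ + OH-
Let x = [OH-] at equilibrium. Kb = x²/(0.02 − x).
Neglecting x in the denominator: x = √(2.4 × 10^-6 × 0.02) = 2.19 × 10^-4 M
pOH = −log(2.19 × 10^-4) = 3.66; pH = 14.00 − 3.66 = 10.34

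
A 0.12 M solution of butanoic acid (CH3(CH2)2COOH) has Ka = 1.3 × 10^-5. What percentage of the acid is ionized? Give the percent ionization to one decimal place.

CH3(CH2)2COOH ⇌ CH3(CH2)2COO- + H+; let x = [H+] at equilibrium.
x ≈ √(Ka·C₀) = √(1.3 × 10^-5 × 0.12) = 1.25 × 10^-3 M
% ionization = x/C₀ × 100% = 1.25 × 10^-3/0.12 × 100% = 1.0%

1.0%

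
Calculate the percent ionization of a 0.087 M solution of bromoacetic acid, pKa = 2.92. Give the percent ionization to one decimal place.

BrCH2COOH ⇌ BrCH2COO- + H+; let x = [H+] at equilibrium.
Ka = 10^(−2.92) = 1.20 × 10^-3
Ka = x²/(C₀ − x); solving the quadratic gives x = 9.64 × 10^-3 M.
Fraction ionized = 9.64 × 10^-3 / 0.087 = 0.1108 → 11.1%

11.1%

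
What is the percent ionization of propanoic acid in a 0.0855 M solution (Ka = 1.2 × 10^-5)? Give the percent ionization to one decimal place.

1.2%

CH3CH2COOH ⇌ CH3CH2COO- + H+; let x = [H+] at equilibrium.
x ≈ √(Ka·C₀) = √(1.2 × 10^-5 × 0.0855) = 1.01 × 10^-3 M
Fraction ionized = 1.01 × 10^-3 / 0.0855 = 0.0118 → 1.2%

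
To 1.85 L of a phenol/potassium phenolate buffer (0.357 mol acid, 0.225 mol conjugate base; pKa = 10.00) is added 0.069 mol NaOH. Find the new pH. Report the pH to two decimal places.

pH = 10.01

OH- converts C6H5OH to C6H5O-: C6H5OH → 0.288 mol, C6H5O- → 0.294 mol.
pH = pKa + log(n_C6H5O-/n_C6H5OH) = 10.00 + log(0.294/0.288) = 10.00 + (+0.009)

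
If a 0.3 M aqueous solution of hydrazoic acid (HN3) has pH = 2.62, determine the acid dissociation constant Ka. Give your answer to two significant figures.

[H+] = 10^(-2.62) = 2.40 × 10^-3 M
At equilibrium [HA] = 0.3 − 2.40 × 10^-3 = 2.98 × 10^-1 M
Ka = [H+][A-]/[HA] = (2.40 × 10^-3)² / 2.98 × 10^-1 = 1.9 × 10^-5

Ka = 1.9 × 10^-5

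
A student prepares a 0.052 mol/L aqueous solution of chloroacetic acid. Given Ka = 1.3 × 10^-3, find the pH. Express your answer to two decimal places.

ClCH2COOH ⇌ ClCH2COO- + H+
From the ICE table, Ka = [H+]²/(0.052 − [H+]) = 1.3 × 10^-3.
The 5% rule fails; solving [H+]² + Ka·[H+] − Ka·C₀ = 0 exactly:
[H+] = (−Ka + √(Ka² + 4·Ka·C₀))/2 = 7.60 × 10^-3 M
pH = −log(7.60 × 10^-3) = 2.12

pH = 2.12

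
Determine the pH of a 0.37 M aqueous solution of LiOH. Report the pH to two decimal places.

pH = 13.57

LiOH is a strong base; [OH-] = 0.37 M.
pOH = -log(0.37) = 0.43
pH = 14.00 - 0.43 = 13.57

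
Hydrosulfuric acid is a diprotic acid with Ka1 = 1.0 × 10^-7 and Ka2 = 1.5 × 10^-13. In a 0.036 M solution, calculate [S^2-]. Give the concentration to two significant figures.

First ionization gives [H+] ≈ [HS-] = 6.00 × 10^-5 M.
Second step: Ka2 = [H+][S^2-]/[HS-] ≈ [S^2-] (since [H+] ≈ [HS-]).
So [S^2-] ≈ Ka2.

1.5 × 10^-13 M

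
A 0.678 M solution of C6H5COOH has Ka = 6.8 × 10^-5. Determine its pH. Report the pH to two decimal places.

C6H5COOH ⇌ C6H5COO- + H+
From the ICE table, Ka = [H+]²/(0.678 − [H+]) = 6.8 × 10^-5.
Neglecting [H+] in the denominator: [H+] = √(6.8 × 10^-5 × 0.678) = 6.79 × 10^-3 M
Check: 1% ionized — well under 5%, approximation valid.
pH = −log[H+] = −log(6.79 × 10^-3) = 2.17

pH = 2.17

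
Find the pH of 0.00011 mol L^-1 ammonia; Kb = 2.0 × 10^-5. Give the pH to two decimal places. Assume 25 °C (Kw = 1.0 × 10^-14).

NH3 + H2O ⇌ NH4+ + OH-
Kb = x²/(0.00011 − x) = 2.0 × 10^-5
The 5% rule fails; solving x² + Kb·x − Kb·C₀ = 0 exactly:
x = (−Kb + √(Kb² + 4·Kb·C₀))/2 = 3.80 × 10^-5 M
pOH = 4.42, so pH = 14.00 − pOH = 9.58

pH = 9.58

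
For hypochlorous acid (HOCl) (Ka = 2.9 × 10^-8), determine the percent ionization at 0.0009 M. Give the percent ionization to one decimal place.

0.6%

HOCl ⇌ OCl- + H+; let x = [H+] at equilibrium.
x ≈ √(Ka·C₀) = √(2.9 × 10^-8 × 0.0009) = 5.11 × 10^-6 M
Fraction ionized = 5.11 × 10^-6 / 0.0009 = 0.0057 → 0.6%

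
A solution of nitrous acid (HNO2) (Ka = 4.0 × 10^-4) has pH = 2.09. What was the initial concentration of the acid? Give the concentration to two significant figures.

C₀ = 1.7 × 10^-1 M

[H+] = 10^(-2.09) = 8.13 × 10^-3 M = x
Ka = x²/(C₀ − x) ⇒ C₀ = x + x²/Ka
C₀ = 8.13 × 10^-3 + (8.13 × 10^-3)²/(4.0 × 10^-4) = 1.73 × 10^-1 M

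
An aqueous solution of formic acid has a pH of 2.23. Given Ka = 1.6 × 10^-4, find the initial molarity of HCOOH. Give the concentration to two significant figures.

C₀ = 2.2 × 10^-1 M

[H+] = 10^(-2.23) = 5.89 × 10^-3 M = x
Ka = x²/(C₀ − x) ⇒ C₀ = x + x²/Ka
C₀ = 5.89 × 10^-3 + (5.89 × 10^-3)²/(1.6 × 10^-4) = 2.23 × 10^-1 M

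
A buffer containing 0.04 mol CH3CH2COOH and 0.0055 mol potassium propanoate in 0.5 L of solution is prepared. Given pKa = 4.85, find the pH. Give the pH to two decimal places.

pH = 3.99

Henderson–Hasselbalch: pH = pKa + log([CH3CH2COO-]/[CH3CH2COOH]) = 4.85 + log(0.0055/0.04)
pH = 4.85 + (-0.862) = 3.99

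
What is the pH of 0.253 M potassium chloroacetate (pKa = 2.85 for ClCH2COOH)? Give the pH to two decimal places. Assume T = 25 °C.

pH = 8.13

ClCH2COO- is the conjugate base of the weak acid ClCH2COOH.
Ka = 10^(−2.85) = 1.41 × 10^-3
Kb = Kw/Ka = 1.0×10^-14 / 1.41 × 10^-3 = 7.09 × 10^-12
Kb = x²/(0.253 − x) = 7.09 × 10^-12
Neglecting x in the denominator: x = √(7.09 × 10^-12 × 0.253) = 1.34 × 10^-6 M
pOH = 5.87, so pH = 14.00 − pOH = 8.13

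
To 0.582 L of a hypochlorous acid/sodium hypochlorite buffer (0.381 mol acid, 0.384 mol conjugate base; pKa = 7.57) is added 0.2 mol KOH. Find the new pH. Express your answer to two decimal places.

pH = 8.08

After neutralization: n(HOCl) = 0.181 mol, n(OCl-) = 0.584 mol.
pH = pKa + log(n_OCl-/n_HOCl) = 7.57 + log(0.584/0.181) = 7.57 + (+0.509)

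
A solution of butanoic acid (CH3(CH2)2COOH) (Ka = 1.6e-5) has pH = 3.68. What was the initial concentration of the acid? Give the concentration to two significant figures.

C₀ = 2.9 × 10^-3 M

[H+] = 10^(-3.68) = 2.09 × 10^-4 M = x
Ka = x²/(C₀ − x) ⇒ C₀ = x + x²/Ka
C₀ = 2.09 × 10^-4 + (2.09 × 10^-4)²/(1.6 × 10^-5) = 2.94 × 10^-3 M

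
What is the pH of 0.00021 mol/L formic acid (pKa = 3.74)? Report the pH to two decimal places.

HCOOH ⇌ HCOO- + H+
Ka = 10^(−3.74) = 1.82 × 10^-4
From the ICE table, Ka = [H+]²/(0.00021 − [H+]) = 1.82 × 10^-4.
The 5% rule fails; solving [H+]² + Ka·[H+] − Ka·C₀ = 0 exactly:
[H+] = (−Ka + √(Ka² + 4·Ka·C₀))/2 = 1.25 × 10^-4 M
pH = −log(1.25 × 10^-4) = 3.90

pH = 3.90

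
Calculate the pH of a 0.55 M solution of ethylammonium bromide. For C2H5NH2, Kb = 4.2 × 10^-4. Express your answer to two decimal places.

pH = 5.44

C2H5NH3+ is the conjugate acid of the weak base C2H5NH2.
Ka = Kw/Kb = 1.0×10^-14 / 4.2 × 10^-4 = 2.38 × 10^-11
Ka = [H+]²/(0.55 − [H+]) = 2.38 × 10^-11
Neglecting [H+] in the denominator: [H+] = √(2.38 × 10^-11 × 0.55) = 3.62 × 10^-6 M
pH = −log(3.62 × 10^-6) = 5.44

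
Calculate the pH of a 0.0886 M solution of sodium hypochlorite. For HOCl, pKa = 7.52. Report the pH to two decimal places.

OCl- is the conjugate base of the weak acid HOCl.
Ka = 10^(−7.52) = 3.02 × 10^-8
Kb = Kw/Ka = 1.0×10^-14 / 3.02 × 10^-8 = 3.31 × 10^-7
From the ICE table, Kb = [OH-]²/(0.0886 − [OH-]) = 3.31 × 10^-7.
Neglecting [OH-] in the denominator: [OH-] = √(3.31 × 10^-7 × 0.0886) = 1.71 × 10^-4 M
([OH-]/C₀ = 0.19% < 5%, so the approximation holds.)
pOH = −log(1.71 × 10^-4) = 3.77; pH = 14.00 − 3.77 = 10.23

pH = 10.23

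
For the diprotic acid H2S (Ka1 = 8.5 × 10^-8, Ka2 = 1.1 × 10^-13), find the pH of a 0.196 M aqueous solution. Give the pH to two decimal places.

pH = 3.89

Since Ka1 ≫ Ka2, the first ionization dominates [H+].
Ka1 = x²/(0.196 − x) = 8.5 × 10^-8
x ≈ √(8.5 × 10^-8 × 0.196) = 1.29 × 10^-4 M
pH = −log(1.29 × 10^-4) = 3.89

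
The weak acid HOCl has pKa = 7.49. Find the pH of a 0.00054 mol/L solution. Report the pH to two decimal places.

pH = 5.38

HOCl ⇌ OCl- + H+
Ka = 10^(−7.49) = 3.24 × 10^-8
Ka = x²/(0.00054 − x) = 3.24 × 10^-8
Assume x ≪ 0.00054: x ≈ √(3.24 × 10^-8 × 0.00054) = 4.18 × 10^-6 M
(x/C₀ = 0.77% < 5%, so the approximation holds.)
pH = −log[H+] = −log(4.18 × 10^-6) = 5.38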